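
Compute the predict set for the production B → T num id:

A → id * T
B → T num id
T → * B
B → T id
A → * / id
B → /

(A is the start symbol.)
PREDICT(B → T num id) = (FIRST(RHS) \ {ε}) ∪ (FOLLOW(B) if ε ∈ FIRST(RHS), i.e. RHS ⇒* ε)
FIRST(T) = { '*' }
FIRST(T num id) = { '*' }
ε ∉ FIRST(T num id), so FOLLOW(B) is not added.
PREDICT(B → T num id) = { '*' }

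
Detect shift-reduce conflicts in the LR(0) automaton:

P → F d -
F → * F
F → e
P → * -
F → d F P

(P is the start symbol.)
No shift-reduce conflicts

Augment with P' → P and build the canonical LR(0) collection (I0 = CLOSURE({[P' → . P]}), then GOTO on every symbol after a dot until no new states appear). It has 13 states:
  I0: { [F → . * F], [F → . d F P], [F → . e], [P → . * -], [P → . F d -], [P' → . P] }  — shift
  I1: { [F → * . F], [F → . * F], [F → . d F P], [F → . e], [P → * . -] }  — shift
  I2: { [P → F . d -] }  — shift
  I3: { [P' → P .] }  — accept
  I4: { [F → . * F], [F → . d F P], [F → . e], [F → d . F P] }  — shift
  I5: { [F → e .] }  — reduce
  I6: { [F → * . F], [F → . * F], [F → . d F P], [F → . e] }  — shift
  I7: { [F → . * F], [F → . d F P], [F → . e], [F → d F . P], [P → . * -], [P → . F d -] }  — shift
  I8: { [F → d F P .] }  — reduce
  I9: { [F → * F .] }  — reduce
  I10: { [P → F d . -] }  — shift
  I11: { [P → F d - .] }  — reduce
  I12: { [P → * - .] }  — reduce

No state contains both a complete item and a shift item.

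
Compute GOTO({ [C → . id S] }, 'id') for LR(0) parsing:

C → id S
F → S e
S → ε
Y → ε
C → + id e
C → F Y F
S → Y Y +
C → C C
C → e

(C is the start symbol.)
GOTO(I, 'id') = CLOSURE({ [A → αX.β] : [A → α.Xβ] ∈ I, X = 'id' })

Items with dot before 'id', with the dot advanced:
  [C → . id S] → [C → id . S]
Closure of the advanced items:
  [C → id . S] has the dot before S: add [S → .], [S → . Y Y +]
  [S → . Y Y +] has the dot before Y: add [Y → .]

GOTO = { [C → id . S], [S → . Y Y +], [S → .], [Y → .] }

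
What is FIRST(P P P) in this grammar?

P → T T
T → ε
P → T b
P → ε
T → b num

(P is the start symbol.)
{ 'b', ε }

FIRST sets of the non-terminals involved (from the grammar, by fixed-point iteration):
  FIRST(P) = { 'b', ε }

To compute FIRST(P P P), process the symbols left to right:
Symbol P is a non-terminal. Add FIRST(P) \ {ε} = { 'b' }
P is nullable (ε ∈ FIRST(P)), continue to the next symbol.
Symbol P is a non-terminal. Add FIRST(P) \ {ε} = { 'b' }
P is nullable (ε ∈ FIRST(P)), continue to the next symbol.
Symbol P is a non-terminal. Add FIRST(P) \ {ε} = { 'b' }
P is nullable (ε ∈ FIRST(P)), continue to the next symbol.
All symbols are nullable, so ε is in the result.
FIRST(P P P) = { 'b', ε }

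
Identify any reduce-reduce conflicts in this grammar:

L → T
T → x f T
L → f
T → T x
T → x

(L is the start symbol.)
Augment with L' → L and build the canonical LR(0) collection (I0 = CLOSURE({[L' → . L]}), then GOTO on every symbol after a dot until no new states appear). It has 8 states:
  I0: { [L → . T], [L → . f], [L' → . L], [T → . T x], [T → . x f T], [T → . x] }  — shift
  I1: { [L' → L .] }  — accept
  I2: { [L → T .], [T → T . x] }  — shift, reduce
  I3: { [L → f .] }  — reduce
  I4: { [T → x . f T], [T → x .] }  — shift, reduce
  I5: { [T → . T x], [T → . x f T], [T → . x], [T → x f . T] }  — shift
  I6: { [T → T . x], [T → x f T .] }  — shift, reduce
  I7: { [T → T x .] }  — reduce

No state contains more than one complete item.

Answer: No reduce-reduce conflicts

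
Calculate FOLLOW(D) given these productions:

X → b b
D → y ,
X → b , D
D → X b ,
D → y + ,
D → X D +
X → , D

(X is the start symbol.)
{ $, '+', ',', 'b', 'y' }

In X → b , D: D is at the end, add FOLLOW(X)
In D → X D +: D is followed by '+', add FIRST('+') \ {ε} = { '+' }
In X → , D: D is at the end, add FOLLOW(X)

The FOLLOW sets referred to above (computed the same way, to a fixed point):
  FOLLOW(X) = { $, ',', 'b', 'y' }

Taking the union: FOLLOW(D) = { $, '+', ',', 'b', 'y' }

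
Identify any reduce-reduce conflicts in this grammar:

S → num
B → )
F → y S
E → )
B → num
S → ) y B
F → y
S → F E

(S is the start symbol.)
No reduce-reduce conflicts

Augment with S' → S and build the canonical LR(0) collection (I0 = CLOSURE({[S' → . S]}), then GOTO on every symbol after a dot until no new states appear). It has 13 states:
  I0: { [F → . y S], [F → . y], [S → . ) y B], [S → . F E], [S → . num], [S' → . S] }  — shift
  I1: { [S → ) . y B] }  — shift
  I2: { [E → . )], [S → F . E] }  — shift
  I3: { [S' → S .] }  — accept
  I4: { [S → num .] }  — reduce
  I5: { [F → . y S], [F → . y], [F → y . S], [F → y .], [S → . ) y B], [S → . F E], [S → . num] }  — shift, reduce
  I6: { [F → y S .] }  — reduce
  I7: { [E → ) .] }  — reduce
  I8: { [S → F E .] }  — reduce
  I9: { [B → . )], [B → . num], [S → ) y . B] }  — shift
  I10: { [B → ) .] }  — reduce
  I11: { [S → ) y B .] }  — reduce
  I12: { [B → num .] }  — reduce

No state contains more than one complete item.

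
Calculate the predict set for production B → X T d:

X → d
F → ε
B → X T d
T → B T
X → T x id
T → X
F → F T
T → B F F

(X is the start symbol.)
{ 'd' }

PREDICT(B → X T d) = (FIRST(RHS) \ {ε}) ∪ (FOLLOW(B) if ε ∈ FIRST(RHS), i.e. RHS ⇒* ε)
FIRST(X) = { 'd' }
FIRST(X T d) = { 'd' }
ε ∉ FIRST(X T d), so FOLLOW(B) is not added.
PREDICT(B → X T d) = { 'd' }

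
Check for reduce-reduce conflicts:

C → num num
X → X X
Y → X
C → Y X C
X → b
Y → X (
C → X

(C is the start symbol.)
Yes — I2: [C → X .] vs [Y → X .]; I9: [C → X .] vs [X → X X .]

A reduce-reduce conflict occurs when an LR(0) state has two complete items [A → α .] and [B → β .] — both call for a reduction, and with no lookahead the parser cannot choose between them.

Augment with C' → C and build the canonical LR(0) collection (I0 = CLOSURE({[C' → . C]}), then GOTO on every symbol after a dot until no new states appear). It has 12 states:
  I0: { [C → . X], [C → . Y X C], [C → . num num], [C' → . C], [X → . X X], [X → . b], [Y → . X (], [Y → . X] }  — shift
  I1: { [C' → C .] }  — accept
  I2: { [C → X .], [X → . X X], [X → . b], [X → X . X], [Y → X . (], [Y → X .] }  — shift, 2 reduces
  I3: { [C → Y . X C], [X → . X X], [X → . b] }  — shift
  I4: { [X → b .] }  — reduce
  I5: { [C → num . num] }  — shift
  I6: { [C → num num .] }  — reduce
  I7: { [C → . X], [C → . Y X C], [C → . num num], [C → Y X . C], [X → . X X], [X → . b], [X → X . X], [Y → . X (], [Y → . X] }  — shift
  I8: { [C → Y X C .] }  — reduce
  I9: { [C → X .], [X → . X X], [X → . b], [X → X . X], [X → X X .], [Y → X . (], [Y → X .] }  — shift, 3 reduces
  I10: { [Y → X ( .] }  — reduce
  I11: { [X → . X X], [X → . b], [X → X . X], [X → X X .] }  — shift, reduce

I2 contains complete items [C → X .], [Y → X .] — reduce-reduce conflict.
I9 contains complete items [C → X .], [X → X X .], [Y → X .] — reduce-reduce conflict.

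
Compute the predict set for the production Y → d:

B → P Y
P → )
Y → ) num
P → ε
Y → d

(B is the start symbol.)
{ 'd' }

PREDICT(Y → d) = (FIRST(RHS) \ {ε}) ∪ (FOLLOW(Y) if ε ∈ FIRST(RHS), i.e. RHS ⇒* ε)
FIRST(d) = { 'd' }
ε ∉ FIRST(d), so FOLLOW(Y) is not added.
PREDICT(Y → d) = { 'd' }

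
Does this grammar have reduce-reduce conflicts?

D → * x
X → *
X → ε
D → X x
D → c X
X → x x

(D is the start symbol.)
No reduce-reduce conflicts

A reduce-reduce conflict occurs when an LR(0) state has two complete items [A → α .] and [B → β .] — both call for a reduction, and with no lookahead the parser cannot choose between them.

Augment with D' → D and build the canonical LR(0) collection (I0 = CLOSURE({[D' → . D]}), then GOTO on every symbol after a dot until no new states appear). It has 11 states:
  I0: { [D → . * x], [D → . X x], [D → . c X], [D' → . D], [X → . *], [X → . x x], [X → .] }  — shift, reduce
  I1: { [D → * . x], [X → * .] }  — shift, reduce
  I2: { [D' → D .] }  — accept
  I3: { [D → X . x] }  — shift
  I4: { [D → c . X], [X → . *], [X → . x x], [X → .] }  — shift, reduce
  I5: { [X → x . x] }  — shift
  I6: { [X → x x .] }  — reduce
  I7: { [X → * .] }  — reduce
  I8: { [D → c X .] }  — reduce
  I9: { [D → X x .] }  — reduce
  I10: { [D → * x .] }  — reduce

No state contains more than one complete item.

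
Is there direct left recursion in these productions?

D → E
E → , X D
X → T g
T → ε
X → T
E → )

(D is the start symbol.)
Direct left recursion occurs when N → N α for some non-terminal N (the right-hand side begins with the left-hand side itself).

D → E: starts with E
E → , X D: starts with ','
X → T g: starts with T
T → ε: starts with ε
X → T: starts with T
E → ): starts with ')'

No direct left recursion found.

Answer: No direct left recursion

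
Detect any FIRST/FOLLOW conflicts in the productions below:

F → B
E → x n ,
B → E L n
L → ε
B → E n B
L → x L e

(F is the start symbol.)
A FIRST/FOLLOW conflict occurs when a non-terminal N has a nullable alternative N → β (β ⇒* ε) and another alternative N → α with FIRST(α) ∩ FOLLOW(N) ≠ ∅: on such a lookahead the parser cannot decide between expanding α and letting N vanish via β.

Nullable non-terminals: L.

L: nullable alternative(s) L → ε; FOLLOW(L) = { 'e', 'n' }
  L → ε: FIRST \ {ε} = { } — this is the only nullable alternative, skip
  L → x L e: FIRST \ {ε} = { 'x' } — disjoint from FOLLOW(L)

B, E, F have no nullable alternative, so no FIRST/FOLLOW check is needed there.

No FIRST/FOLLOW conflicts found.

Answer: No FIRST/FOLLOW conflicts.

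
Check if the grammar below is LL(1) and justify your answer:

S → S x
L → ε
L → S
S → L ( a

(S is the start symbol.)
Relevant sets:
  FIRST(S) = { '(' }
  FIRST(L) = { '(', ε }
  FOLLOW(L) = { '(' }

For S:
  PREDICT(S → S x) = { '(' }
  PREDICT(S → L '(' a) = { '(' }
For L:
  PREDICT(L → ε) = { '(' }
  PREDICT(L → S) = { '(' }

Conflict found: Predict set conflict for S: { '(' }
The grammar is NOT LL(1).

Answer: No. Predict set conflict for S: { '(' }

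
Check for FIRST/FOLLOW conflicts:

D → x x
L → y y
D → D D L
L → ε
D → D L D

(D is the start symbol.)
Nullable non-terminals: L.

L: nullable alternative(s) L → ε; FOLLOW(L) = { $, 'x', 'y' }
  L → y y: FIRST \ {ε} = { 'y' } — overlaps FOLLOW(L) on { 'y' }: CONFLICT
  L → ε: FIRST \ {ε} = { } — this is the only nullable alternative, skip

D has no nullable alternative, so no FIRST/FOLLOW check is needed there.

So the grammar has 1 FIRST/FOLLOW conflict (marked CONFLICT above).

Answer: Yes. L → y y with FOLLOW(L) on { 'y' }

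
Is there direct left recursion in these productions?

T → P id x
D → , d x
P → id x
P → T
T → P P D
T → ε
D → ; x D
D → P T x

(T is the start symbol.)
T → P id x: starts with P
D → , d x: starts with ','
P → id x: starts with id
P → T: starts with T
T → P P D: starts with P
T → ε: starts with ε
D → ; x D: starts with ';'
D → P T x: starts with P

No direct left recursion found.

Answer: No direct left recursion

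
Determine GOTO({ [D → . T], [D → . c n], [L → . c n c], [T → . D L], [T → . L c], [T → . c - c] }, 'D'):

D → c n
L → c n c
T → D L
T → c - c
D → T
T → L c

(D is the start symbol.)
GOTO(I, 'D') = CLOSURE({ [A → αX.β] : [A → α.Xβ] ∈ I, X = 'D' })

Items with dot before 'D', with the dot advanced:
  [T → . D L] → [T → D . L]
Closure of the advanced items:
  [T → D . L] has the dot before L: add [L → . c n c]

GOTO = { [L → . c n c], [T → D . L] }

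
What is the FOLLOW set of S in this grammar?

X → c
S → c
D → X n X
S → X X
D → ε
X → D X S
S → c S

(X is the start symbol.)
To compute FOLLOW(S), find every occurrence of S on a right-hand side N → α S β: add FIRST(β) \ {ε}, and if β is empty or nullable also add FOLLOW(N). Iterate to a fixed point.

In X → D X S: S is at the end, add FOLLOW(X)
In S → c S: S is at the end; this adds FOLLOW(S) to itself — nothing new

The FOLLOW sets referred to above (computed the same way, to a fixed point):
  FOLLOW(X) = { $, 'c', 'n' }

Taking the union: FOLLOW(S) = { $, 'c', 'n' }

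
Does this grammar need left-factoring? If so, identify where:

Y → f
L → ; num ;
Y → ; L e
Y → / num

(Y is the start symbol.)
No, left-factoring is not needed

Left-factoring is needed when two productions for the same non-terminal
share a common prefix on the right-hand side.

Productions for Y:
  Y → f
  Y → ; L e
  Y → / num

No common prefixes found.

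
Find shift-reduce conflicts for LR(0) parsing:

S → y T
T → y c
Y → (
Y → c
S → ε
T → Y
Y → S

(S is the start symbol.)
Augment with S' → S and build the canonical LR(0) collection (I0 = CLOSURE({[S' → . S]}), then GOTO on every symbol after a dot until no new states appear). It has 10 states:
  I0: { [S → . y T], [S → .], [S' → . S] }  — shift, reduce
  I1: { [S' → S .] }  — accept
  I2: { [S → . y T], [S → .], [S → y . T], [T → . Y], [T → . y c], [Y → . (], [Y → . S], [Y → . c] }  — shift, reduce
  I3: { [Y → ( .] }  — reduce
  I4: { [Y → S .] }  — reduce
  I5: { [S → y T .] }  — reduce
  I6: { [T → Y .] }  — reduce
  I7: { [Y → c .] }  — reduce
  I8: { [S → . y T], [S → .], [S → y . T], [T → . Y], [T → . y c], [T → y . c], [Y → . (], [Y → . S], [Y → . c] }  — shift, reduce
  I9: { [T → y c .], [Y → c .] }  — 2 reduces

I0 contains reduce item [S → .] and shift item [S → . y T] — shift-reduce conflict.
I2 contains reduce item [S → .] and shift items [S → . y T], [T → . y c], [Y → . (], [Y → . c] — shift-reduce conflict.
I8 contains reduce item [S → .] and shift items [S → . y T], [T → . y c], [T → y . c], [Y → . (], [Y → . c] — shift-reduce conflict.

Answer: Yes — I0: [S → .] vs [S → . y T]; I2: [S → .] vs [S → . y T]; I8: [S → .] vs [S → . y T]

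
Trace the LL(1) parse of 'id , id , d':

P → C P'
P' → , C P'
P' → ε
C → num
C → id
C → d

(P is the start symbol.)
Stack is shown with the top on the left.

Stack     Input          Action
-------------------------------
P $       id , id , d $  output P → C P'
C P' $    id , id , d $  output C → id
id P' $   id , id , d $  match 'id'
P' $      , id , d $     output P' → , C P'
, C P' $  , id , d $     match ','
C P' $    id , d $       output C → id
id P' $   id , d $       match 'id'
P' $      , d $          output P' → , C P'
, C P' $  , d $          match ','
C P' $    d $            output C → d
d P' $    d $            match 'd'
P' $      $              output P' → ε
$         $              accept

The string is accepted.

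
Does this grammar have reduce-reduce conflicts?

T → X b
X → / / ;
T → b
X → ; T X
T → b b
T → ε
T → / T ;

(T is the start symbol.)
A reduce-reduce conflict occurs when an LR(0) state has two complete items [A → α .] and [B → β .] — both call for a reduction, and with no lookahead the parser cannot choose between them.

Augment with T' → T and build the canonical LR(0) collection (I0 = CLOSURE({[T' → . T]}), then GOTO on every symbol after a dot until no new states appear). It has 17 states:
  I0: { [T → . / T ;], [T → . X b], [T → . b b], [T → . b], [T → .], [T' → . T], [X → . / / ;], [X → . ; T X] }  — shift, reduce
  I1: { [T → . / T ;], [T → . X b], [T → . b b], [T → . b], [T → .], [T → / . T ;], [X → . / / ;], [X → . ; T X], [X → / . / ;] }  — shift, reduce
  I2: { [T → . / T ;], [T → . X b], [T → . b b], [T → . b], [T → .], [X → . / / ;], [X → . ; T X], [X → ; . T X] }  — shift, reduce
  I3: { [T' → T .] }  — accept
  I4: { [T → X . b] }  — shift
  I5: { [T → b . b], [T → b .] }  — shift, reduce
  I6: { [T → b b .] }  — reduce
  I7: { [T → X b .] }  — reduce
  I8: { [X → . / / ;], [X → . ; T X], [X → ; T . X] }  — shift
  I9: { [X → / . / ;] }  — shift
  I10: { [X → ; T X .] }  — reduce
  I11: { [X → / / . ;] }  — shift
  I12: { [X → / / ; .] }  — reduce
  I13: { [T → . / T ;], [T → . X b], [T → . b b], [T → . b], [T → .], [T → / . T ;], [X → . / / ;], [X → . ; T X], [X → / . / ;], [X → / / . ;] }  — shift, reduce
  I14: { [T → / T . ;] }  — shift
  I15: { [T → / T ; .] }  — reduce
  I16: { [T → . / T ;], [T → . X b], [T → . b b], [T → . b], [T → .], [X → . / / ;], [X → . ; T X], [X → / / ; .], [X → ; . T X] }  — shift, 2 reduces

I16 contains complete items [T → .], [X → / / ; .] — reduce-reduce conflict.

Answer: Yes — I16: [T → .] vs [X → / / ; .]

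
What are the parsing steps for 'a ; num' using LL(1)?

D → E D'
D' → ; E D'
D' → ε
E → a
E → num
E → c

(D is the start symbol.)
LL(1) parsing maintains a stack (initially the start symbol over $) and the input. At each step: if the stack top is a terminal, match it against the current input token; if it is a non-terminal N, replace it with the RHS of M[N, lookahead] (the unique production whose predict set contains the lookahead).

Stack is shown with the top on the left.

Stack     Input      Action
---------------------------
D $       a ; num $  output D → E D'
E D' $    a ; num $  output E → a
a D' $    a ; num $  match 'a'
D' $      ; num $    output D' → ; E D'
; E D' $  ; num $    match ';'
E D' $    num $      output E → num
num D' $  num $      match 'num'
D' $      $          output D' → ε
$         $          accept

The string is accepted.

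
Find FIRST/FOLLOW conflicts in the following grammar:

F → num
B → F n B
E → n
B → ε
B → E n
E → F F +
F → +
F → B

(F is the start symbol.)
Yes. F → num with FOLLOW(F) on { 'num' }; F → '+' with FOLLOW(F) on { '+' }; B → F n B with FOLLOW(B) on { '+', 'n', 'num' }; B → E n with FOLLOW(B) on { '+', 'n', 'num' }

A FIRST/FOLLOW conflict occurs when a non-terminal N has a nullable alternative N → β (β ⇒* ε) and another alternative N → α with FIRST(α) ∩ FOLLOW(N) ≠ ∅: on such a lookahead the parser cannot decide between expanding α and letting N vanish via β.

Nullable non-terminals: B, F.
FIRST sets used below: FIRST(F) = { '+', 'n', 'num', ε }, FIRST(E) = { '+', 'n', 'num' }, FIRST(B) = { '+', 'n', 'num', ε }

B: nullable alternative(s) B → ε; FOLLOW(B) = { $, '+', 'n', 'num' }
  B → F n B: FIRST \ {ε} = { '+', 'n', 'num' } — overlaps FOLLOW(B) on { '+', 'n', 'num' }: CONFLICT
  B → ε: FIRST \ {ε} = { } — this is the only nullable alternative, skip
  B → E n: FIRST \ {ε} = { '+', 'n', 'num' } — overlaps FOLLOW(B) on { '+', 'n', 'num' }: CONFLICT

F: nullable alternative(s) F → B; FOLLOW(F) = { $, '+', 'n', 'num' }
  F → num: FIRST \ {ε} = { 'num' } — overlaps FOLLOW(F) on { 'num' }: CONFLICT
  F → +: FIRST \ {ε} = { '+' } — overlaps FOLLOW(F) on { '+' }: CONFLICT
  F → B: FIRST \ {ε} = { '+', 'n', 'num' } — this is the only nullable alternative, skip

E has no nullable alternative, so no FIRST/FOLLOW check is needed there.

So the grammar has 4 FIRST/FOLLOW conflicts (marked CONFLICT above).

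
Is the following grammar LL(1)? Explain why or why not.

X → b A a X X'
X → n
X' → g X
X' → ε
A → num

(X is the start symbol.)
Relevant sets:
  FOLLOW(X') = { $, 'g' }

For X:
  PREDICT(X → b A a X X') = { 'b' }
  PREDICT(X → n) = { 'n' }
For X':
  PREDICT(X' → g X) = { 'g' }
  PREDICT(X' → ε) = { $, 'g' }
A has a single production, so nothing to check there.

Conflict found: Predict set conflict for X': { 'g' }
The grammar is NOT LL(1).

Answer: No. Predict set conflict for X': { 'g' }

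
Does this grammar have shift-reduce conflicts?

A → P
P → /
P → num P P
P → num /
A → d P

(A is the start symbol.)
No shift-reduce conflicts

A shift-reduce conflict occurs when an LR(0) state has both:
  - a complete (reduce) item [A → α .] (dot at the end), and
  - a shift item [B → β . c γ] (dot before a terminal).

Augment with A' → A and build the canonical LR(0) collection (I0 = CLOSURE({[A' → . A]}), then GOTO on every symbol after a dot until no new states appear). It has 10 states:
  I0: { [A → . P], [A → . d P], [A' → . A], [P → . /], [P → . num /], [P → . num P P] }  — shift
  I1: { [P → / .] }  — reduce
  I2: { [A' → A .] }  — accept
  I3: { [A → P .] }  — reduce
  I4: { [A → d . P], [P → . /], [P → . num /], [P → . num P P] }  — shift
  I5: { [P → . /], [P → . num /], [P → . num P P], [P → num . /], [P → num . P P] }  — shift
  I6: { [P → / .], [P → num / .] }  — 2 reduces
  I7: { [P → . /], [P → . num /], [P → . num P P], [P → num P . P] }  — shift
  I8: { [P → num P P .] }  — reduce
  I9: { [A → d P .] }  — reduce

No state contains both a complete item and a shift item.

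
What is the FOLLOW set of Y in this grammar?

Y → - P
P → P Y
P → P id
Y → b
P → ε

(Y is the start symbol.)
{ $, '-', 'b', 'id' }

Y is the start symbol, so $ ∈ FOLLOW(Y).
In P → P Y: Y is at the end, add FOLLOW(P)

The FOLLOW sets referred to above (computed the same way, to a fixed point):
  FOLLOW(P) = { $, '-', 'b', 'id' }

Taking the union: FOLLOW(Y) = { $, '-', 'b', 'id' }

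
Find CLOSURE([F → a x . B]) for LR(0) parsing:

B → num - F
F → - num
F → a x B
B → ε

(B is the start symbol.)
To compute CLOSURE, for each item [A → α.Bβ] where B is a non-terminal, add [B → .γ] for all productions B → γ; repeat for the newly added items until nothing changes.

Start with: [F → a x . B]
  [F → a x . B] has the dot before B: add [B → . num - F], [B → .]
No further items can be added.

CLOSURE = { [B → . num - F], [B → .], [F → a x . B] }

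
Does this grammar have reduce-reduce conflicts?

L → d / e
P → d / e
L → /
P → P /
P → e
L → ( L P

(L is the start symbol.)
Augment with L' → L and build the canonical LR(0) collection (I0 = CLOSURE({[L' → . L]}), then GOTO on every symbol after a dot until no new states appear). It has 14 states:
  I0: { [L → . ( L P], [L → . /], [L → . d / e], [L' → . L] }  — shift
  I1: { [L → ( . L P], [L → . ( L P], [L → . /], [L → . d / e] }  — shift
  I2: { [L → / .] }  — reduce
  I3: { [L' → L .] }  — accept
  I4: { [L → d . / e] }  — shift
  I5: { [L → d / . e] }  — shift
  I6: { [L → d / e .] }  — reduce
  I7: { [L → ( L . P], [P → . P /], [P → . d / e], [P → . e] }  — shift
  I8: { [L → ( L P .], [P → P . /] }  — shift, reduce
  I9: { [P → d . / e] }  — shift
  I10: { [P → e .] }  — reduce
  I11: { [P → d / . e] }  — shift
  I12: { [P → d / e .] }  — reduce
  I13: { [P → P / .] }  — reduce

No state contains more than one complete item.

Answer: No reduce-reduce conflicts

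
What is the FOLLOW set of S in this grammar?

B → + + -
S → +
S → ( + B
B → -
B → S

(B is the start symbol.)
In B → S: S is at the end, add FOLLOW(B)

The FOLLOW sets referred to above (computed the same way, to a fixed point):
  FOLLOW(B) = { $ }

Taking the union: FOLLOW(S) = { $ }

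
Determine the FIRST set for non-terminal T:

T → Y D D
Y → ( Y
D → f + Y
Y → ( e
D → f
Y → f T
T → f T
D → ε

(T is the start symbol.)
{ '(', 'f' }

FIRST sets of the other non-terminals involved (by the same procedure, iterated to a fixed point):
  FIRST(Y) = { '(', 'f' }

From T → Y D D:
  - Y is a non-terminal: add FIRST(Y) \ {ε} = { '(', 'f' }
    Y is not nullable, so stop
From T → f T:
  - f is a terminal: add 'f' and stop

Collecting: FIRST(T) = { '(', 'f' }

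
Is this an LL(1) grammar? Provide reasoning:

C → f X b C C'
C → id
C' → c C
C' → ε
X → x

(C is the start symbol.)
Relevant sets:
  FOLLOW(C') = { $, 'c' }

For C:
  PREDICT(C → f X b C C') = { 'f' }
  PREDICT(C → id) = { 'id' }
For C':
  PREDICT(C' → c C) = { 'c' }
  PREDICT(C' → ε) = { $, 'c' }
X has a single production, so nothing to check there.

Conflict found: Predict set conflict for C': { 'c' }
The grammar is NOT LL(1).

Answer: No. Predict set conflict for C': { 'c' }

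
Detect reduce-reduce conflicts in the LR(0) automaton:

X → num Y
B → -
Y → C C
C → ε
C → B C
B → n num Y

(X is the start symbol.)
No reduce-reduce conflicts

A reduce-reduce conflict occurs when an LR(0) state has two complete items [A → α .] and [B → β .] — both call for a reduction, and with no lookahead the parser cannot choose between them.

Augment with X' → X and build the canonical LR(0) collection (I0 = CLOSURE({[X' → . X]}), then GOTO on every symbol after a dot until no new states appear). It has 12 states:
  I0: { [X → . num Y], [X' → . X] }  — shift
  I1: { [X' → X .] }  — accept
  I2: { [B → . -], [B → . n num Y], [C → . B C], [C → .], [X → num . Y], [Y → . C C] }  — shift, reduce
  I3: { [B → - .] }  — reduce
  I4: { [B → . -], [B → . n num Y], [C → . B C], [C → .], [C → B . C] }  — shift, reduce
  I5: { [B → . -], [B → . n num Y], [C → . B C], [C → .], [Y → C . C] }  — shift, reduce
  I6: { [X → num Y .] }  — reduce
  I7: { [B → n . num Y] }  — shift
  I8: { [B → . -], [B → . n num Y], [B → n num . Y], [C → . B C], [C → .], [Y → . C C] }  — shift, reduce
  I9: { [B → n num Y .] }  — reduce
  I10: { [Y → C C .] }  — reduce
  I11: { [C → B C .] }  — reduce

No state contains more than one complete item.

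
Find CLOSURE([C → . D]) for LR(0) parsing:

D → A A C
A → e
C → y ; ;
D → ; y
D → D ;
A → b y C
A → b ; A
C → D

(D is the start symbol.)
Start with: [C → . D]
  [C → . D] has the dot before D: add [D → . A A C], [D → . ; y], [D → . D ;]
  [D → . A A C] has the dot before A: add [A → . e], [A → . b y C], [A → . b ; A]
No further items can be added.

CLOSURE = { [A → . b ; A], [A → . b y C], [A → . e], [C → . D], [D → . ; y], [D → . A A C], [D → . D ;] }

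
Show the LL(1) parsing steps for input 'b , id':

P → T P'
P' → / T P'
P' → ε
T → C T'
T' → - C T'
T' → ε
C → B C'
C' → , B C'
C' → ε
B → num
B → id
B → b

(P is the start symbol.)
Stack is shown with the top on the left.

Stack           Input     Action
--------------------------------
P $             b , id $  output P → T P'
T P' $          b , id $  output T → C T'
C T' P' $       b , id $  output C → B C'
B C' T' P' $    b , id $  output B → b
b C' T' P' $    b , id $  match 'b'
C' T' P' $      , id $    output C' → , B C'
, B C' T' P' $  , id $    match ','
B C' T' P' $    id $      output B → id
id C' T' P' $   id $      match 'id'
C' T' P' $      $         output C' → ε
T' P' $         $         output T' → ε
P' $            $         output P' → ε
$               $         accept

The string is accepted.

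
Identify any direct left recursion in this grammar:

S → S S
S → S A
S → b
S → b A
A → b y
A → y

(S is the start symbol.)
S → S S: LEFT RECURSIVE (starts with S)
S → S A: LEFT RECURSIVE (starts with S)
S → b: starts with b
S → b A: starts with b
A → b y: starts with b
A → y: starts with y

The grammar has direct left recursion on: S.

Answer: Yes, S is left-recursive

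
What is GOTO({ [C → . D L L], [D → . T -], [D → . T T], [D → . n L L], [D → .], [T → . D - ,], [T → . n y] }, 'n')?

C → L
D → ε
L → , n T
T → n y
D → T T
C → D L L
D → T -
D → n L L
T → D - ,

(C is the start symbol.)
GOTO(I, 'n') = CLOSURE({ [A → αX.β] : [A → α.Xβ] ∈ I, X = 'n' })

Items with dot before 'n', with the dot advanced:
  [D → . n L L] → [D → n . L L]
  [T → . n y] → [T → n . y]
Closure of the advanced items:
  [D → n . L L] has the dot before L: add [L → . , n T]

GOTO = { [D → n . L L], [L → . , n T], [T → n . y] }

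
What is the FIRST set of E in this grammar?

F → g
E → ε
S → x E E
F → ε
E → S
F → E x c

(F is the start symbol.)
FIRST sets of the other non-terminals involved (by the same procedure, iterated to a fixed point):
  FIRST(S) = { 'x' }

From E → ε:
  - ε-production, so ε ∈ FIRST(E)
From E → S:
  - S is a non-terminal: add FIRST(S) \ {ε} = { 'x' }
    S is not nullable, so stop

Collecting: FIRST(E) = { 'x', ε }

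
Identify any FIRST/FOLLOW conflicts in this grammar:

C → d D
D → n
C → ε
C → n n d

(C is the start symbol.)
No FIRST/FOLLOW conflicts.

Nullable non-terminals: C.

C: nullable alternative(s) C → ε; FOLLOW(C) = { $ }
  C → d D: FIRST \ {ε} = { 'd' } — disjoint from FOLLOW(C)
  C → ε: FIRST \ {ε} = { } — this is the only nullable alternative, skip
  C → n n d: FIRST \ {ε} = { 'n' } — disjoint from FOLLOW(C)

D has no nullable alternative, so no FIRST/FOLLOW check is needed there.

No FIRST/FOLLOW conflicts found.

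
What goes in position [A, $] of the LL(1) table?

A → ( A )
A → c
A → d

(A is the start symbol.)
To find M[A, $], we find productions for A where $ is in the predict set (PREDICT(N → α) = (FIRST(α) \ {ε}) ∪ (FOLLOW(N) if α ⇒* ε)).

A → ( A ): PREDICT = { '(' }
A → c: PREDICT = { 'c' }
A → d: PREDICT = { 'd' }

M[A, $] is empty (no production applies)

Answer: Empty (error entry)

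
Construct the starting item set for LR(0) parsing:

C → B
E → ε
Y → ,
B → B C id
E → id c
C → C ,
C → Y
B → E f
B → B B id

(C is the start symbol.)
{ [B → . B B id], [B → . B C id], [B → . E f], [C → . B], [C → . C ,], [C → . Y], [C' → . C], [E → . id c], [E → .], [Y → . ,] }

First, augment the grammar with C' → C
I₀ = CLOSURE({ [C' → . C] }):
  [C' → . C] has the dot before C: add [C → . B], [C → . C ,], [C → . Y]
  [C → . B] has the dot before B: add [B → . B C id], [B → . E f], [B → . B B id]
  [C → . Y] has the dot before Y: add [Y → . ,]
  [B → . E f] has the dot before E: add [E → .], [E → . id c]
No further items can be added.

I₀ = { [B → . B B id], [B → . B C id], [B → . E f], [C → . B], [C → . C ,], [C → . Y], [C' → . C], [E → . id c], [E → .], [Y → . ,] }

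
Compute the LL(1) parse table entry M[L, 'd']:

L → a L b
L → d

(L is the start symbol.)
To find M[L, 'd'], we find productions for L where 'd' is in the predict set (PREDICT(N → α) = (FIRST(α) \ {ε}) ∪ (FOLLOW(N) if α ⇒* ε)).

L → a L b: PREDICT = { 'a' }
L → d: PREDICT = { 'd' }
  'd' is in predict set, so this production goes in M[L, 'd']

M[L, 'd'] = L → d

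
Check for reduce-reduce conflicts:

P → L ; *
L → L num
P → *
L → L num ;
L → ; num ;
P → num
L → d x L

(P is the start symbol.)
Augment with P' → P and build the canonical LR(0) collection (I0 = CLOSURE({[P' → . P]}), then GOTO on every symbol after a dot until no new states appear). It has 15 states:
  I0: { [L → . ; num ;], [L → . L num ;], [L → . L num], [L → . d x L], [P → . *], [P → . L ; *], [P → . num], [P' → . P] }  — shift
  I1: { [P → * .] }  — reduce
  I2: { [L → ; . num ;] }  — shift
  I3: { [L → L . num ;], [L → L . num], [P → L . ; *] }  — shift
  I4: { [P' → P .] }  — accept
  I5: { [L → d . x L] }  — shift
  I6: { [P → num .] }  — reduce
  I7: { [L → . ; num ;], [L → . L num ;], [L → . L num], [L → . d x L], [L → d x . L] }  — shift
  I8: { [L → L . num ;], [L → L . num], [L → d x L .] }  — shift, reduce
  I9: { [L → L num . ;], [L → L num .] }  — shift, reduce
  I10: { [L → L num ; .] }  — reduce
  I11: { [P → L ; . *] }  — shift
  I12: { [P → L ; * .] }  — reduce
  I13: { [L → ; num . ;] }  — shift
  I14: { [L → ; num ; .] }  — reduce

No state contains more than one complete item.

Answer: No reduce-reduce conflicts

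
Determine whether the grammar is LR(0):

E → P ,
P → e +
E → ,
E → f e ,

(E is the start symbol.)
A grammar is LR(0) if no state in the canonical LR(0) collection has:
  - both a shift item (dot before a terminal) and a complete item (shift-reduce conflict), or
  - two or more complete items (reduce-reduce conflict; the accept item [E' → E .] counts as a complete item here).

Augment with E' → E and build the canonical LR(0) collection (I0 = CLOSURE({[E' → . E]}), then GOTO on every symbol after a dot until no new states appear). It has 10 states:
  I0: { [E → . ,], [E → . P ,], [E → . f e ,], [E' → . E], [P → . e +] }  — shift
  I1: { [E → , .] }  — reduce
  I2: { [E' → E .] }  — accept
  I3: { [E → P . ,] }  — shift
  I4: { [P → e . +] }  — shift
  I5: { [E → f . e ,] }  — shift
  I6: { [E → f e . ,] }  — shift
  I7: { [E → f e , .] }  — reduce
  I8: { [P → e + .] }  — reduce
  I9: { [E → P , .] }  — reduce

Every state is either a pure shift/goto state or contains exactly one complete item and nothing to shift — no conflicts. The grammar is LR(0).

Answer: Yes, the grammar is LR(0)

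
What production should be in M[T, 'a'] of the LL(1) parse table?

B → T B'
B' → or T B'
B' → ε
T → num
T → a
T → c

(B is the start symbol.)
To find M[T, 'a'], we find productions for T where 'a' is in the predict set (PREDICT(N → α) = (FIRST(α) \ {ε}) ∪ (FOLLOW(N) if α ⇒* ε)).

T → num: PREDICT = { 'num' }
T → a: PREDICT = { 'a' }
  'a' is in predict set, so this production goes in M[T, 'a']
T → c: PREDICT = { 'c' }

M[T, 'a'] = T → a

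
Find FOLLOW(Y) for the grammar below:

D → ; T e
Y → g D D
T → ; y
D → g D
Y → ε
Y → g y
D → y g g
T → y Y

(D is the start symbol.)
To compute FOLLOW(Y), find every occurrence of Y on a right-hand side N → α Y β: add FIRST(β) \ {ε}, and if β is empty or nullable also add FOLLOW(N). Iterate to a fixed point.

In T → y Y: Y is at the end, add FOLLOW(T)

The FOLLOW sets referred to above (computed the same way, to a fixed point):
  FOLLOW(T) = { 'e' }

Taking the union: FOLLOW(Y) = { 'e' }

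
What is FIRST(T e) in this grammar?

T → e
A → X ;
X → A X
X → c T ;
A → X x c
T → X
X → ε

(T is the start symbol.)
FIRST sets of the non-terminals involved (from the grammar, by fixed-point iteration):
  FIRST(T) = { ';', 'c', 'e', 'x', ε }

To compute FIRST(T e), process the symbols left to right:
Symbol T is a non-terminal. Add FIRST(T) \ {ε} = { ';', 'c', 'e', 'x' }
T is nullable (ε ∈ FIRST(T)), continue to the next symbol.
Symbol e is a terminal. Add 'e' and stop.
FIRST(T e) = { ';', 'c', 'e', 'x' }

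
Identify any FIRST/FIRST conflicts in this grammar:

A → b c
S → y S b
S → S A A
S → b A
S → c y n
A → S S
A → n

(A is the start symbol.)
FIRST sets of the non-terminals at (or reachable through a nullable prefix from) the front of some alternative:
  FIRST(S) = { 'b', 'c', 'y' }

Productions for A:
  A → b c: FIRST = { 'b' }
  A → S S: FIRST = { 'b', 'c', 'y' }
  A → n: FIRST = { 'n' }
Productions for S:
  S → y S b: FIRST = { 'y' }
  S → S A A: FIRST = { 'b', 'c', 'y' }
  S → b A: FIRST = { 'b' }
  S → c y n: FIRST = { 'c' }

Conflict for A: A → b c and A → S S
  Overlap: { 'b' }
Conflict for S: S → y S b and S → S A A
  Overlap: { 'y' }
Conflict for S: S → S A A and S → b A
  Overlap: { 'b' }
Conflict for S: S → S A A and S → c y n
  Overlap: { 'c' }

Answer: Yes. A → b c / A → S S on { 'b' }; S → y S b / S → S A A on { 'y' }; S → S A A / S → b A on { 'b' }; S → S A A / S → c y n on { 'c' }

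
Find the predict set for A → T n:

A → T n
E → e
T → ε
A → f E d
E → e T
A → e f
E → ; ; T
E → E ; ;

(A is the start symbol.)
{ 'n' }

PREDICT(A → T n) = (FIRST(RHS) \ {ε}) ∪ (FOLLOW(A) if ε ∈ FIRST(RHS), i.e. RHS ⇒* ε)
FIRST(T) = { ε }
FIRST(T n) = { 'n' }
ε ∉ FIRST(T n), so FOLLOW(A) is not added.
PREDICT(A → T n) = { 'n' }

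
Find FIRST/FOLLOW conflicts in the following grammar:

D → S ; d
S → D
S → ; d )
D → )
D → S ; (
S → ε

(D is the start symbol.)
Yes. S → D with FOLLOW(S) on { ';' }; S → ';' d ')' with FOLLOW(S) on { ';' }

A FIRST/FOLLOW conflict occurs when a non-terminal N has a nullable alternative N → β (β ⇒* ε) and another alternative N → α with FIRST(α) ∩ FOLLOW(N) ≠ ∅: on such a lookahead the parser cannot decide between expanding α and letting N vanish via β.

Nullable non-terminals: S.
FIRST sets used below: FIRST(D) = { ')', ';' }

S: nullable alternative(s) S → ε; FOLLOW(S) = { ';' }
  S → D: FIRST \ {ε} = { ')', ';' } — overlaps FOLLOW(S) on { ';' }: CONFLICT
  S → ; d ): FIRST \ {ε} = { ';' } — overlaps FOLLOW(S) on { ';' }: CONFLICT
  S → ε: FIRST \ {ε} = { } — this is the only nullable alternative, skip

D has no nullable alternative, so no FIRST/FOLLOW check is needed there.

So the grammar has 2 FIRST/FOLLOW conflicts (marked CONFLICT above).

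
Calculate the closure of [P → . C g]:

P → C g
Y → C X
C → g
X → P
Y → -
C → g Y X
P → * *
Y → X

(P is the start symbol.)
To compute CLOSURE, for each item [A → α.Bβ] where B is a non-terminal, add [B → .γ] for all productions B → γ; repeat for the newly added items until nothing changes.

Start with: [P → . C g]
  [P → . C g] has the dot before C: add [C → . g], [C → . g Y X]
No further items can be added.

CLOSURE = { [C → . g Y X], [C → . g], [P → . C g] }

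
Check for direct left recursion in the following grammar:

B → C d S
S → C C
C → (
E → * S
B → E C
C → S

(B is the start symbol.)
B → C d S: starts with C
S → C C: starts with C
C → (: starts with '('
E → * S: starts with '*'
B → E C: starts with E
C → S: starts with S

No direct left recursion found.

Answer: No direct left recursion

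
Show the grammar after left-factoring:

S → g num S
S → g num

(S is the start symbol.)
Left-factoring transforms A → αβ₁ | αβ₂ into A → αA' and A' → β₁ | β₂
(α is the longest common prefix among the alternatives). Repeat until
no nonterminal has two alternatives with a common prefix.

Round 1: S has alternatives sharing prefix 'g num'. Introduce S': S → g num S'
  Add: S' → S
  Add: S' → ε

No remaining common prefixes — done.

Resulting grammar:
S → g num S'
S' → S
S' → ε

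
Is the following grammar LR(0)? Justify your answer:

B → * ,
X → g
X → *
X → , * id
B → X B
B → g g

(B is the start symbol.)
No. Shift-reduce conflict between [X → * .] and [B → * . ,]

A grammar is LR(0) if no state in the canonical LR(0) collection has:
  - both a shift item (dot before a terminal) and a complete item (shift-reduce conflict), or
  - two or more complete items (reduce-reduce conflict; the accept item [B' → B .] counts as a complete item here).

Augment with B' → B and build the canonical LR(0) collection (I0 = CLOSURE({[B' → . B]}), then GOTO on every symbol after a dot until no new states appear). It has 11 states:
  I0: { [B → . * ,], [B → . X B], [B → . g g], [B' → . B], [X → . *], [X → . , * id], [X → . g] }  — shift
  I1: { [B → * . ,], [X → * .] }  — shift, reduce
  I2: { [X → , . * id] }  — shift
  I3: { [B' → B .] }  — accept
  I4: { [B → . * ,], [B → . X B], [B → . g g], [B → X . B], [X → . *], [X → . , * id], [X → . g] }  — shift
  I5: { [B → g . g], [X → g .] }  — shift, reduce
  I6: { [B → g g .] }  — reduce
  I7: { [B → X B .] }  — reduce
  I8: { [X → , * . id] }  — shift
  I9: { [X → , * id .] }  — reduce
  I10: { [B → * , .] }  — reduce

Conflict in state I1:
  Shift-reduce conflict between [X → * .] and [B → * . ,]
So the grammar is NOT LR(0).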